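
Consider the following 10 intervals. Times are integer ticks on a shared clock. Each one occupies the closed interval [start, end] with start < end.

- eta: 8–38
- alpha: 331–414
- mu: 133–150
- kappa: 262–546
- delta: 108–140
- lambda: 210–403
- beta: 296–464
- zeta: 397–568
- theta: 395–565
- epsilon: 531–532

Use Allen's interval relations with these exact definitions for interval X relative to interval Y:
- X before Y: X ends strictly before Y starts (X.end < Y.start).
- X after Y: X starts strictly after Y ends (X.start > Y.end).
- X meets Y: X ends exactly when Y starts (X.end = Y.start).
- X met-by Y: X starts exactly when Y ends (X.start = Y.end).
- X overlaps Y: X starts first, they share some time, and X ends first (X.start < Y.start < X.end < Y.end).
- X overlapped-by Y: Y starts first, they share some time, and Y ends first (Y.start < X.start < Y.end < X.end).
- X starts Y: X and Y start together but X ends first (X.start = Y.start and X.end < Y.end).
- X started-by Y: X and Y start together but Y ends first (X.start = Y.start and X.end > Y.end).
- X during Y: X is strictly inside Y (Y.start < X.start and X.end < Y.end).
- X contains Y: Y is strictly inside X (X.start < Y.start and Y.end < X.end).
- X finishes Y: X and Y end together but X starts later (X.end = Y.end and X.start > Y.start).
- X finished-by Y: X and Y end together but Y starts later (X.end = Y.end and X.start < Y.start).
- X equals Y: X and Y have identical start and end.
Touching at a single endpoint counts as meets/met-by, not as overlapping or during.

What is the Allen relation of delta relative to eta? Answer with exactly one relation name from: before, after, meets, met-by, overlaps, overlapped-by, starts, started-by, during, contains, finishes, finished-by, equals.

after

delta = [108, 140]; eta = [8, 38].
Compare endpoints: delta.start > eta.start, delta.start > eta.end, delta.end > eta.start, delta.end > eta.end.
That pattern is 'after'.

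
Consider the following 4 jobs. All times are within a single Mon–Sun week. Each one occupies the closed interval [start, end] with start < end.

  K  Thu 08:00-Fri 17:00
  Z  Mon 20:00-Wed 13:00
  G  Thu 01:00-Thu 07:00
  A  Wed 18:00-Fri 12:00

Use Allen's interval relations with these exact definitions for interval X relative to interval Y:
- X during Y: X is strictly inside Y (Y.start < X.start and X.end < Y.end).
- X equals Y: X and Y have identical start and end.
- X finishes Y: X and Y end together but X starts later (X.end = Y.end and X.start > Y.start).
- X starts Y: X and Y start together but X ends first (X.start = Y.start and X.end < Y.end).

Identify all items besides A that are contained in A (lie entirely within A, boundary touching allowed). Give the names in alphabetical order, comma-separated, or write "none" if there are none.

Target A = [Wed 18:00, Fri 12:00].
G [Thu 01:00, Thu 07:00] → during → yes.
K [Thu 08:00, Fri 17:00] → overlapped-by → no.
Z [Mon 20:00, Wed 13:00] → before → no.
Result: G.

G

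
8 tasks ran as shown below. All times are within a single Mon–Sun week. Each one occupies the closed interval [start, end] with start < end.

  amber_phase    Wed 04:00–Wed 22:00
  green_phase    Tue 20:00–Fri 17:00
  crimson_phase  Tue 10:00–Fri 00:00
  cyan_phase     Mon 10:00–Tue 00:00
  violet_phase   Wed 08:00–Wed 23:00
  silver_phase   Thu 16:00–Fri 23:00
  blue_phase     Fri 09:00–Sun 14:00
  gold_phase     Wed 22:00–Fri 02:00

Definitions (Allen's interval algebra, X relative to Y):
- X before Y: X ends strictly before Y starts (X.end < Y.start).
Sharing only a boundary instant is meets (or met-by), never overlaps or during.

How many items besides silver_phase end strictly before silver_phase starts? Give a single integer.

3

Target silver_phase = [Thu 16:00, Fri 23:00].
amber_phase [Wed 04:00, Wed 22:00] → before → counts.
blue_phase [Fri 09:00, Sun 14:00] → overlapped-by → no.
crimson_phase [Tue 10:00, Fri 00:00] → overlaps → no.
cyan_phase [Mon 10:00, Tue 00:00] → before → counts.
gold_phase [Wed 22:00, Fri 02:00] → overlaps → no.
green_phase [Tue 20:00, Fri 17:00] → overlaps → no.
violet_phase [Wed 08:00, Wed 23:00] → before → counts.
Total: 3.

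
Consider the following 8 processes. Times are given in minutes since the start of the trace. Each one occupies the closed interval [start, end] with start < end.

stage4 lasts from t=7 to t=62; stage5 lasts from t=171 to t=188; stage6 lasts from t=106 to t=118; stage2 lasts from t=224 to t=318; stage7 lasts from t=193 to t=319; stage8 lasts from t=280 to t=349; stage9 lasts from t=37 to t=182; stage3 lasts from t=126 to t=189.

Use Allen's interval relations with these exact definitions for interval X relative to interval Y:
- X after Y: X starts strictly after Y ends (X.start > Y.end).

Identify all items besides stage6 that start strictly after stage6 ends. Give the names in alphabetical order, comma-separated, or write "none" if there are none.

stage2, stage3, stage5, stage7, stage8

Target stage6 = [t=106, t=118].
stage2 [t=224, t=318] → after → yes.
stage3 [t=126, t=189] → after → yes.
stage4 [t=7, t=62] → before → no.
stage5 [t=171, t=188] → after → yes.
stage7 [t=193, t=319] → after → yes.
stage8 [t=280, t=349] → after → yes.
stage9 [t=37, t=182] → contains → no.
Result: stage2, stage3, stage5, stage7, stage8.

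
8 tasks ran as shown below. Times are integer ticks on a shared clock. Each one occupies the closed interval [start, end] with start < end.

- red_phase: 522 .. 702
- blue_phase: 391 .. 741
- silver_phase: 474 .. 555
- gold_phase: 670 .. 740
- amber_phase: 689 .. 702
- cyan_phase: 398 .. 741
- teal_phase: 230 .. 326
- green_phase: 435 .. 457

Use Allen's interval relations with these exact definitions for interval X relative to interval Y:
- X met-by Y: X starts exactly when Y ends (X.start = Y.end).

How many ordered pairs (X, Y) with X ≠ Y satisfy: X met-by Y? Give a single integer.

0

Checking all 56 ordered pairs for relation 'met-by'; matching pairs in alphabetical order:
No pair satisfies it.
Count: 0.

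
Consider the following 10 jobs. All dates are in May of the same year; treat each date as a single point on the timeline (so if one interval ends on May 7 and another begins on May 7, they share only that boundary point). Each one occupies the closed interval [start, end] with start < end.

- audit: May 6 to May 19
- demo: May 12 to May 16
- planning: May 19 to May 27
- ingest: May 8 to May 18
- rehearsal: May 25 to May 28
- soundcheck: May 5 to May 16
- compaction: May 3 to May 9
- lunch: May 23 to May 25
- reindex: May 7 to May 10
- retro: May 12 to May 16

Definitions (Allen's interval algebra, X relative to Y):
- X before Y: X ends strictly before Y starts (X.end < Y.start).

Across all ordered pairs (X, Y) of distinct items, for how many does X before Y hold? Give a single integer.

Checking all 90 ordered pairs for relation 'before'; matching pairs in alphabetical order:
(audit, lunch): audit before lunch ✓
(audit, rehearsal): audit before rehearsal ✓
(compaction, demo): compaction before demo ✓
(compaction, lunch): compaction before lunch ✓
(compaction, planning): compaction before planning ✓
(compaction, rehearsal): compaction before rehearsal ✓
(compaction, retro): compaction before retro ✓
(demo, lunch): demo before lunch ✓
(demo, planning): demo before planning ✓
(demo, rehearsal): demo before rehearsal ✓
(ingest, lunch): ingest before lunch ✓
(ingest, planning): ingest before planning ✓
(ingest, rehearsal): ingest before rehearsal ✓
(reindex, demo): reindex before demo ✓
(reindex, lunch): reindex before lunch ✓
(reindex, planning): reindex before planning ✓
(reindex, rehearsal): reindex before rehearsal ✓
(reindex, retro): reindex before retro ✓
(retro, lunch): retro before lunch ✓
(retro, planning): retro before planning ✓
(retro, rehearsal): retro before rehearsal ✓
(soundcheck, lunch): soundcheck before lunch ✓
(soundcheck, planning): soundcheck before planning ✓
(soundcheck, rehearsal): soundcheck before rehearsal ✓
Count: 24.

24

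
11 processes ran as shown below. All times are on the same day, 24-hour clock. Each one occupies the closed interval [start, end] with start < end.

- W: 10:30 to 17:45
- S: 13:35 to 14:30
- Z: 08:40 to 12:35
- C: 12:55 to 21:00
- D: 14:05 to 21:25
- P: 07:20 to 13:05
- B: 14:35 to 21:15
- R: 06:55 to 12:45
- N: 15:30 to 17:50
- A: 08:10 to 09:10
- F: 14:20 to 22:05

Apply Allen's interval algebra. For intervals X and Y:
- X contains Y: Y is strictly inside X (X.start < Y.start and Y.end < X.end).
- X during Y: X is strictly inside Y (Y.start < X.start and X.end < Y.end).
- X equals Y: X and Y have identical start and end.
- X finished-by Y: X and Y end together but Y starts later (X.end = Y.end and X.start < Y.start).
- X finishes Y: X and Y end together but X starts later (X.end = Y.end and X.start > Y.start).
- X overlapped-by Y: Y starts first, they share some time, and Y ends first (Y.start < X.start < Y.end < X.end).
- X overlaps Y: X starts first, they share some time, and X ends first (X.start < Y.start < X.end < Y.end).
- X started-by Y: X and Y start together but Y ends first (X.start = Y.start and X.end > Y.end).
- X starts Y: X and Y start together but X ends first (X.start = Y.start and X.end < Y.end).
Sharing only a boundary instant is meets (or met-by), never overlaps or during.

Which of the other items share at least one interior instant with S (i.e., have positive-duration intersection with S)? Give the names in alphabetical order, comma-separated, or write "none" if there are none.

Target S = [13:35, 14:30].
A [08:10, 09:10] → before → no.
B [14:35, 21:15] → after → no.
C [12:55, 21:00] → contains → yes.
D [14:05, 21:25] → overlapped-by → yes.
F [14:20, 22:05] → overlapped-by → yes.
N [15:30, 17:50] → after → no.
P [07:20, 13:05] → before → no.
R [06:55, 12:45] → before → no.
W [10:30, 17:45] → contains → yes.
Z [08:40, 12:35] → before → no.
Result: C, D, F, W.

C, D, F, W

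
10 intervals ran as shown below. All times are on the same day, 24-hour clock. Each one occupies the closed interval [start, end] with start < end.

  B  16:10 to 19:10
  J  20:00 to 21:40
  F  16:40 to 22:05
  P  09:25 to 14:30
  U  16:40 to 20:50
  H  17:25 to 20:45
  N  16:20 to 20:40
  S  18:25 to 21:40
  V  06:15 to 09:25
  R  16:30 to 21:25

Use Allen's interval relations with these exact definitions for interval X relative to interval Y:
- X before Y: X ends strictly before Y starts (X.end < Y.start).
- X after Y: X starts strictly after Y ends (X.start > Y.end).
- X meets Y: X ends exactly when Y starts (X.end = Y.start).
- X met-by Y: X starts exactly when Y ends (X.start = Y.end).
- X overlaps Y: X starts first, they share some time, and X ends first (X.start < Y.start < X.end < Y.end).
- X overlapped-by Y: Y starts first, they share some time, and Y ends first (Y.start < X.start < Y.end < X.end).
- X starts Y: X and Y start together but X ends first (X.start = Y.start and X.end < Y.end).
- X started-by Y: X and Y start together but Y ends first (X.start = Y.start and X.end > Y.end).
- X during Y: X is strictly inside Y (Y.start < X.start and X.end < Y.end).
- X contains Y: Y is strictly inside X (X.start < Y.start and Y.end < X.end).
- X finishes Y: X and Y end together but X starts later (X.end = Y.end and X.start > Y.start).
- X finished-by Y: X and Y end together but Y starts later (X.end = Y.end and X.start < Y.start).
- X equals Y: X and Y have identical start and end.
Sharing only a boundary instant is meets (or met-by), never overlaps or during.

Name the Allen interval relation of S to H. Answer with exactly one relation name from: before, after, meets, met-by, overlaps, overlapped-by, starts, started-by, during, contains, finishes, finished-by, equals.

S = [18:25, 21:40]; H = [17:25, 20:45].
Compare endpoints: S.start > H.start, S.start < H.end, S.end > H.start, S.end > H.end.
That pattern is 'overlapped-by'.

overlapped-by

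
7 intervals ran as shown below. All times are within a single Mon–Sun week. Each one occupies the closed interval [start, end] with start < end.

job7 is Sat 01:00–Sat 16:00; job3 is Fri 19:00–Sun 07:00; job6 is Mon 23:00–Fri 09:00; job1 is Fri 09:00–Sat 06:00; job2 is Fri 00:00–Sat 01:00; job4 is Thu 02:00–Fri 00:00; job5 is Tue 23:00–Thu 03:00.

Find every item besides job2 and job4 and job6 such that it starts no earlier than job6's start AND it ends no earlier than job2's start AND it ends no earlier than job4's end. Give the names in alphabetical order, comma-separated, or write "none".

Conditions: its start is no earlier than job6's start (X.start >= Mon 23:00) AND its end is no earlier than job2's start (X.end >= Fri 00:00) AND its end is no earlier than job4's end (X.end >= Fri 00:00).
job1: start Fri 09:00 >= Mon 23:00? ✓; end Sat 06:00 >= Fri 00:00? ✓; end Sat 06:00 >= Fri 00:00? ✓ → yes.
job3: start Fri 19:00 >= Mon 23:00? ✓; end Sun 07:00 >= Fri 00:00? ✓; end Sun 07:00 >= Fri 00:00? ✓ → yes.
job5: start Tue 23:00 >= Mon 23:00? ✓; end Thu 03:00 >= Fri 00:00? ✗; end Thu 03:00 >= Fri 00:00? ✗ → no.
job7: start Sat 01:00 >= Mon 23:00? ✓; end Sat 16:00 >= Fri 00:00? ✓; end Sat 16:00 >= Fri 00:00? ✓ → yes.
Result: job1, job3, job7.

job1, job3, job7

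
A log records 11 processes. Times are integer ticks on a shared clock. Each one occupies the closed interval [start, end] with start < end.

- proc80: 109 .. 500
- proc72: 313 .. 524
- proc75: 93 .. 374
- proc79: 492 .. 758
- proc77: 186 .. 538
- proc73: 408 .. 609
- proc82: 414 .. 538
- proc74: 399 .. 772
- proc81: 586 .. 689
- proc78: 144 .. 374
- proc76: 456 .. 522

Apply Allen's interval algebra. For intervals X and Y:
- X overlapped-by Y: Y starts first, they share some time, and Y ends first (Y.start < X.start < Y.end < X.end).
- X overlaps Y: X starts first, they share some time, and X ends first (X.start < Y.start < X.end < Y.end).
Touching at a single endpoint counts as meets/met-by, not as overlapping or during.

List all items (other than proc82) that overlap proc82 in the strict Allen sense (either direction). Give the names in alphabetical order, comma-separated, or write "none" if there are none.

Target proc82 = [414, 538].
proc72 [313, 524] → overlaps → yes.
proc73 [408, 609] → contains → no.
proc74 [399, 772] → contains → no.
proc75 [93, 374] → before → no.
proc76 [456, 522] → during → no.
proc77 [186, 538] → finished-by → no.
proc78 [144, 374] → before → no.
proc79 [492, 758] → overlapped-by → yes.
proc80 [109, 500] → overlaps → yes.
proc81 [586, 689] → after → no.
Result: proc72, proc79, proc80.

proc72, proc79, proc80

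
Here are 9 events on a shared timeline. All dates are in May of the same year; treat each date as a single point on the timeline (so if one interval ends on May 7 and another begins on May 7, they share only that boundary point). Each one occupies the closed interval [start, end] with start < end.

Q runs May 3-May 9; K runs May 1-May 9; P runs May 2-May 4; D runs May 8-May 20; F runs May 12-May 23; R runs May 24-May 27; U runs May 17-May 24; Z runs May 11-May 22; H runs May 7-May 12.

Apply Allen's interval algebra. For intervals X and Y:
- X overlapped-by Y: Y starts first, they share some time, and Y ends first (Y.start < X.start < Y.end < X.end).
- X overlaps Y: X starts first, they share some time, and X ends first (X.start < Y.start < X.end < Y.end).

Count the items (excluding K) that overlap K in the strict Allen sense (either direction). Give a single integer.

Target K = [May 1, May 9].
D [May 8, May 20] → overlapped-by → counts.
F [May 12, May 23] → after → no.
H [May 7, May 12] → overlapped-by → counts.
P [May 2, May 4] → during → no.
Q [May 3, May 9] → finishes → no.
R [May 24, May 27] → after → no.
U [May 17, May 24] → after → no.
Z [May 11, May 22] → after → no.
Total: 2.

2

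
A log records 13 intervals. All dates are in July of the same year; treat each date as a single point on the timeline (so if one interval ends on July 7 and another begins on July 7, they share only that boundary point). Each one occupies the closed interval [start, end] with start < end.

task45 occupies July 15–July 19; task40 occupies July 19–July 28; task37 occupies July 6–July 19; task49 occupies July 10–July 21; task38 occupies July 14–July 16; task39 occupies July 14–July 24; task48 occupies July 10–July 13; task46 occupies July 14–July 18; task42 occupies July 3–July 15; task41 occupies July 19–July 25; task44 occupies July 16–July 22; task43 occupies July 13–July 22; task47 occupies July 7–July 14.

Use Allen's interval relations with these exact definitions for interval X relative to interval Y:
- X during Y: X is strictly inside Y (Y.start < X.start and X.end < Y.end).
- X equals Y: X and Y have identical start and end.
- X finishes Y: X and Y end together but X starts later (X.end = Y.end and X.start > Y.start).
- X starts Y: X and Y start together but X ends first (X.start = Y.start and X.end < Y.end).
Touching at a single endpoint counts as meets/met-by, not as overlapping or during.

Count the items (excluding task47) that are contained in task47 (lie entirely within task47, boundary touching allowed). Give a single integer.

1

Target task47 = [July 7, July 14].
task37 [July 6, July 19] → contains → no.
task38 [July 14, July 16] → met-by → no.
task39 [July 14, July 24] → met-by → no.
task40 [July 19, July 28] → after → no.
task41 [July 19, July 25] → after → no.
task42 [July 3, July 15] → contains → no.
task43 [July 13, July 22] → overlapped-by → no.
task44 [July 16, July 22] → after → no.
task45 [July 15, July 19] → after → no.
task46 [July 14, July 18] → met-by → no.
task48 [July 10, July 13] → during → counts.
task49 [July 10, July 21] → overlapped-by → no.
Total: 1.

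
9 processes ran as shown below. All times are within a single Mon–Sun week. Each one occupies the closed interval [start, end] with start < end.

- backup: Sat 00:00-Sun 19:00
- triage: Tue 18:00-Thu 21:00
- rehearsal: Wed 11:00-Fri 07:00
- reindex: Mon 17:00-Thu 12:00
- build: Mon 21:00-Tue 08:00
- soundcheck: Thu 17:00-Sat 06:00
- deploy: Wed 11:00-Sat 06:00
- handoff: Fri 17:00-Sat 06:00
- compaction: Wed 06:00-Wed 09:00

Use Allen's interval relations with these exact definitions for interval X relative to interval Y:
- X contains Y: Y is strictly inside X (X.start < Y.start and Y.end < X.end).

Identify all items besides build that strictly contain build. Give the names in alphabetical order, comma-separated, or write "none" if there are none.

Target build = [Mon 21:00, Tue 08:00].
backup [Sat 00:00, Sun 19:00] → after → no.
compaction [Wed 06:00, Wed 09:00] → after → no.
deploy [Wed 11:00, Sat 06:00] → after → no.
handoff [Fri 17:00, Sat 06:00] → after → no.
rehearsal [Wed 11:00, Fri 07:00] → after → no.
reindex [Mon 17:00, Thu 12:00] → contains → yes.
soundcheck [Thu 17:00, Sat 06:00] → after → no.
triage [Tue 18:00, Thu 21:00] → after → no.
Result: reindex.

reindex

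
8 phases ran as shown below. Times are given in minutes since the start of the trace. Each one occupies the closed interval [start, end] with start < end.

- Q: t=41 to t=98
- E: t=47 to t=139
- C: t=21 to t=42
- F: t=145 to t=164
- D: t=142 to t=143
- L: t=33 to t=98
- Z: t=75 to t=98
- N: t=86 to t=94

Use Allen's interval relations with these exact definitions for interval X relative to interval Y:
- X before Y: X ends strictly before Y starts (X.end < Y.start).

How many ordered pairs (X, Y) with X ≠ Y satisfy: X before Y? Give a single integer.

Checking all 56 ordered pairs for relation 'before'; matching pairs in alphabetical order:
(C, D): C before D ✓
(C, E): C before E ✓
(C, F): C before F ✓
(C, N): C before N ✓
(C, Z): C before Z ✓
(D, F): D before F ✓
(E, D): E before D ✓
(E, F): E before F ✓
(L, D): L before D ✓
(L, F): L before F ✓
(N, D): N before D ✓
(N, F): N before F ✓
(Q, D): Q before D ✓
(Q, F): Q before F ✓
(Z, D): Z before D ✓
(Z, F): Z before F ✓
Count: 16.

16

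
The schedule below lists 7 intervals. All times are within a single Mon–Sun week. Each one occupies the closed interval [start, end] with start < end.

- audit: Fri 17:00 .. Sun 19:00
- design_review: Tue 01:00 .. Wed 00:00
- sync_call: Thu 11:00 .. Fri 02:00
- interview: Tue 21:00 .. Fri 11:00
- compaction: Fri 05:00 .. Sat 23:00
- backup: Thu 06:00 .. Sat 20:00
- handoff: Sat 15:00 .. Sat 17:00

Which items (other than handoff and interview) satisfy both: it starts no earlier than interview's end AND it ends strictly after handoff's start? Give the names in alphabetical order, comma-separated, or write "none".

audit

Conditions: its start is no earlier than interview's end (X.start >= Fri 11:00) AND its end is strictly after handoff's start (X.end > Sat 15:00).
audit: start Fri 17:00 >= Fri 11:00? ✓; end Sun 19:00 > Sat 15:00? ✓ → yes.
backup: start Thu 06:00 >= Fri 11:00? ✗; end Sat 20:00 > Sat 15:00? ✓ → no.
compaction: start Fri 05:00 >= Fri 11:00? ✗; end Sat 23:00 > Sat 15:00? ✓ → no.
design_review: start Tue 01:00 >= Fri 11:00? ✗; end Wed 00:00 > Sat 15:00? ✗ → no.
sync_call: start Thu 11:00 >= Fri 11:00? ✗; end Fri 02:00 > Sat 15:00? ✗ → no.
Result: audit.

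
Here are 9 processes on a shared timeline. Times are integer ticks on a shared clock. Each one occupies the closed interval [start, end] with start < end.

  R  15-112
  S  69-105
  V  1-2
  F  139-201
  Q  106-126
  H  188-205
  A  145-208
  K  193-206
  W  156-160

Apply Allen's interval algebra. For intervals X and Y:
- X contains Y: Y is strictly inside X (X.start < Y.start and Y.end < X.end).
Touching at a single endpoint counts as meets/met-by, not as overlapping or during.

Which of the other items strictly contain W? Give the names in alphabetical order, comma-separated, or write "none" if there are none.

Target W = [156, 160].
A [145, 208] → contains → yes.
F [139, 201] → contains → yes.
H [188, 205] → after → no.
K [193, 206] → after → no.
Q [106, 126] → before → no.
R [15, 112] → before → no.
S [69, 105] → before → no.
V [1, 2] → before → no.
Result: A, F.

A, F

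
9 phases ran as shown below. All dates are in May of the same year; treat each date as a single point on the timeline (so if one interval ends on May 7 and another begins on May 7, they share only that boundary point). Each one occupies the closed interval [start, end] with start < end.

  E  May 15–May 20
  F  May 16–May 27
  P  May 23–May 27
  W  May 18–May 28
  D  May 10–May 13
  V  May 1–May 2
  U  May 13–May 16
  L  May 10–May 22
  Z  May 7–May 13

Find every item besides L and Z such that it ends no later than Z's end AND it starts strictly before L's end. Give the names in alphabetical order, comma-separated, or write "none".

Conditions: its end is no later than Z's end (X.end <= May 13) AND its start is strictly before L's end (X.start < May 22).
D: end May 13 <= May 13? ✓; start May 10 < May 22? ✓ → yes.
E: end May 20 <= May 13? ✗; start May 15 < May 22? ✓ → no.
F: end May 27 <= May 13? ✗; start May 16 < May 22? ✓ → no.
P: end May 27 <= May 13? ✗; start May 23 < May 22? ✗ → no.
U: end May 16 <= May 13? ✗; start May 13 < May 22? ✓ → no.
V: end May 2 <= May 13? ✓; start May 1 < May 22? ✓ → yes.
W: end May 28 <= May 13? ✗; start May 18 < May 22? ✓ → no.
Result: D, V.

D, V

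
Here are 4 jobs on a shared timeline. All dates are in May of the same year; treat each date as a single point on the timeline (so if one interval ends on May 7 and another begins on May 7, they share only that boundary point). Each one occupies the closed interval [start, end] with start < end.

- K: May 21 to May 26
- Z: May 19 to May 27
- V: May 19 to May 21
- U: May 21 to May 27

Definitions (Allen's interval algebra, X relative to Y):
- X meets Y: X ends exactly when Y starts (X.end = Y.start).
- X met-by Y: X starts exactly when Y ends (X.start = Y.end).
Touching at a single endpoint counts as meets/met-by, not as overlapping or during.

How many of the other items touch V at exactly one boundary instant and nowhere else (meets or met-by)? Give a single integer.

2

Target V = [May 19, May 21].
K [May 21, May 26] → met-by → counts.
U [May 21, May 27] → met-by → counts.
Z [May 19, May 27] → started-by → no.
Total: 2.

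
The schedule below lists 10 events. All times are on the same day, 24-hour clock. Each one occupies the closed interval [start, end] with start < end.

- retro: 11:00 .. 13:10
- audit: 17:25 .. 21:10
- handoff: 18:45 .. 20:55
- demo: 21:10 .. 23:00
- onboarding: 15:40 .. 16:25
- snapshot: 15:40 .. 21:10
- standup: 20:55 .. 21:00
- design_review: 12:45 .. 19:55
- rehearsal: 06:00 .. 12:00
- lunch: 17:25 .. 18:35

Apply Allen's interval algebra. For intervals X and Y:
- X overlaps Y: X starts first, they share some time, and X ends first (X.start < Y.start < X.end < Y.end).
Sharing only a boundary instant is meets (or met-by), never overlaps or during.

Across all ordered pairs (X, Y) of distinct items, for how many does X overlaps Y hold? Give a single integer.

5

Checking all 90 ordered pairs for relation 'overlaps'; matching pairs in alphabetical order:
(design_review, audit): design_review overlaps audit ✓
(design_review, handoff): design_review overlaps handoff ✓
(design_review, snapshot): design_review overlaps snapshot ✓
(rehearsal, retro): rehearsal overlaps retro ✓
(retro, design_review): retro overlaps design_review ✓
Count: 5.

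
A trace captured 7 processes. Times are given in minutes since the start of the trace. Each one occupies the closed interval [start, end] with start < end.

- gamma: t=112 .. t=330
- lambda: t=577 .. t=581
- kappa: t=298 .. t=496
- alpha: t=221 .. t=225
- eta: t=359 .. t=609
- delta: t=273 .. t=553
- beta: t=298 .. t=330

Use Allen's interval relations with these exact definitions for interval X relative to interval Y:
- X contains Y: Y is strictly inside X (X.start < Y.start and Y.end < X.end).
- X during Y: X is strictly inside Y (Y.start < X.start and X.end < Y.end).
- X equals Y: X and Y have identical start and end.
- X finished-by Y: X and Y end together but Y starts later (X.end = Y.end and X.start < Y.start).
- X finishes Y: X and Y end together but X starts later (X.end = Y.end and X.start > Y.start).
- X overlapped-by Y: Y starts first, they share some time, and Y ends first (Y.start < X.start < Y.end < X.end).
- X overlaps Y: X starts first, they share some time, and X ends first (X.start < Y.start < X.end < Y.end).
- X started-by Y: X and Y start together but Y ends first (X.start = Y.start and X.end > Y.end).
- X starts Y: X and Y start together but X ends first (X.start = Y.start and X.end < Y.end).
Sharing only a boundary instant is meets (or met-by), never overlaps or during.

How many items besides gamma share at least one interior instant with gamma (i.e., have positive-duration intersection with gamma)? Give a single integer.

4

Target gamma = [t=112, t=330].
alpha [t=221, t=225] → during → counts.
beta [t=298, t=330] → finishes → counts.
delta [t=273, t=553] → overlapped-by → counts.
eta [t=359, t=609] → after → no.
kappa [t=298, t=496] → overlapped-by → counts.
lambda [t=577, t=581] → after → no.
Total: 4.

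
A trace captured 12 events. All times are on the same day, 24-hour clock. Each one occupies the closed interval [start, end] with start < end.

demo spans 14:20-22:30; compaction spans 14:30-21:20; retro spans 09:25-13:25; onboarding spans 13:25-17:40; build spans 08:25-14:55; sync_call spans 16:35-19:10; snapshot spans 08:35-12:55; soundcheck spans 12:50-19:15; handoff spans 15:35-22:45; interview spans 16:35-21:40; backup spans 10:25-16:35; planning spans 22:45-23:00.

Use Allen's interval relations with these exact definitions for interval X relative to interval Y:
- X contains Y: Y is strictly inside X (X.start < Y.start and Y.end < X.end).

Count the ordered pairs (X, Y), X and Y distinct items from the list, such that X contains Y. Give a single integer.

10

Checking all 132 ordered pairs for relation 'contains'; matching pairs in alphabetical order:
(build, retro): build contains retro ✓
(build, snapshot): build contains snapshot ✓
(compaction, sync_call): compaction contains sync_call ✓
(demo, compaction): demo contains compaction ✓
(demo, interview): demo contains interview ✓
(demo, sync_call): demo contains sync_call ✓
(handoff, interview): handoff contains interview ✓
(handoff, sync_call): handoff contains sync_call ✓
(soundcheck, onboarding): soundcheck contains onboarding ✓
(soundcheck, sync_call): soundcheck contains sync_call ✓
Count: 10.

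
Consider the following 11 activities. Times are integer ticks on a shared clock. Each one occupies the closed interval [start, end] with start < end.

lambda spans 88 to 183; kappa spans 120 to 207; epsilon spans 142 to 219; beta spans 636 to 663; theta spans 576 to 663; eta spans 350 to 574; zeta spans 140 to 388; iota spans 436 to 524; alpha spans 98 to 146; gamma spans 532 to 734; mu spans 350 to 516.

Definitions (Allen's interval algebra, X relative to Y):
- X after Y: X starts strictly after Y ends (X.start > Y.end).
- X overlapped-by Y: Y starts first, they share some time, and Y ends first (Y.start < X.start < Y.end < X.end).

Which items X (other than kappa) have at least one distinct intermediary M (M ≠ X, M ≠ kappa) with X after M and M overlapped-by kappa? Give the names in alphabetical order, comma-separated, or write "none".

Target kappa = [120, 207].
Intermediaries M with M overlapped-by kappa: epsilon, zeta.
Via epsilon — items with X after epsilon: beta, eta, gamma, iota, mu, theta.
Via zeta — items with X after zeta: beta, gamma, iota, theta.
Union: beta, eta, gamma, iota, mu, theta.

beta, eta, gamma, iota, mu, theta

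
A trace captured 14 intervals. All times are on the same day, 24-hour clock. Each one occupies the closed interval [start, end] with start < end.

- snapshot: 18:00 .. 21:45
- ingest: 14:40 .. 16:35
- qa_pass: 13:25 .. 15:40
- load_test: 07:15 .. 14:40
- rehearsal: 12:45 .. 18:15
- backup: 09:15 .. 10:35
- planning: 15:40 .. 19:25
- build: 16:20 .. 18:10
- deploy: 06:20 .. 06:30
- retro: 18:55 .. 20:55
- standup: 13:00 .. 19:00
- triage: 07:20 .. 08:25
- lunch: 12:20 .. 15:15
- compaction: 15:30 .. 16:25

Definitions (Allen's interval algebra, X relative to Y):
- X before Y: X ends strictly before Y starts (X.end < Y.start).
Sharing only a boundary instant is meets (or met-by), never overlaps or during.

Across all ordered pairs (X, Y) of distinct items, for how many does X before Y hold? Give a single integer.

53

Checking all 182 ordered pairs for relation 'before'; matching pairs in alphabetical order:
(backup, build): backup before build ✓
(backup, compaction): backup before compaction ✓
(backup, ingest): backup before ingest ✓
(backup, lunch): backup before lunch ✓
(backup, planning): backup before planning ✓
(backup, qa_pass): backup before qa_pass ✓
(backup, rehearsal): backup before rehearsal ✓
(backup, retro): backup before retro ✓
(backup, snapshot): backup before snapshot ✓
(backup, standup): backup before standup ✓
(build, retro): build before retro ✓
(compaction, retro): compaction before retro ✓
(compaction, snapshot): compaction before snapshot ✓
(deploy, backup): deploy before backup ✓
(deploy, build): deploy before build ✓
(deploy, compaction): deploy before compaction ✓
(deploy, ingest): deploy before ingest ✓
(deploy, load_test): deploy before load_test ✓
(deploy, lunch): deploy before lunch ✓
(deploy, planning): deploy before planning ✓
(deploy, qa_pass): deploy before qa_pass ✓
(deploy, rehearsal): deploy before rehearsal ✓
(deploy, retro): deploy before retro ✓
(deploy, snapshot): deploy before snapshot ✓
... plus 29 further pairs not listed.
Count: 53.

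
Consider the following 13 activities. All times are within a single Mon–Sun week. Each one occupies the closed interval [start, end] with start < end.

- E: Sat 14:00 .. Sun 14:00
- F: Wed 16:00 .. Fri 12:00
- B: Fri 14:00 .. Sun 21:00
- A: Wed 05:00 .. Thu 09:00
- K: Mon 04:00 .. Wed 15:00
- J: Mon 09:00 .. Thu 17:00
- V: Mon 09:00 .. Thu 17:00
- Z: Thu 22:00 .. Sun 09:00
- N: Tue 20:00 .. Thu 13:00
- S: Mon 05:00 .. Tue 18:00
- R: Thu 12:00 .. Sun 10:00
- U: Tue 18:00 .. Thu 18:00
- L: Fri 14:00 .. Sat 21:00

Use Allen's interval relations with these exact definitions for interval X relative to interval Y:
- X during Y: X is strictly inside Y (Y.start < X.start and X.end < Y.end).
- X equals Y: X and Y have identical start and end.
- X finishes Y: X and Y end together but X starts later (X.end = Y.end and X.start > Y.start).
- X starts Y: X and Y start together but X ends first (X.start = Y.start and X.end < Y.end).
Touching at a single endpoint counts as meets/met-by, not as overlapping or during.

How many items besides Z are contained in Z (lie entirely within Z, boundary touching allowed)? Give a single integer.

Target Z = [Thu 22:00, Sun 09:00].
A [Wed 05:00, Thu 09:00] → before → no.
B [Fri 14:00, Sun 21:00] → overlapped-by → no.
E [Sat 14:00, Sun 14:00] → overlapped-by → no.
F [Wed 16:00, Fri 12:00] → overlaps → no.
J [Mon 09:00, Thu 17:00] → before → no.
K [Mon 04:00, Wed 15:00] → before → no.
L [Fri 14:00, Sat 21:00] → during → counts.
N [Tue 20:00, Thu 13:00] → before → no.
R [Thu 12:00, Sun 10:00] → contains → no.
S [Mon 05:00, Tue 18:00] → before → no.
U [Tue 18:00, Thu 18:00] → before → no.
V [Mon 09:00, Thu 17:00] → before → no.
Total: 1.

1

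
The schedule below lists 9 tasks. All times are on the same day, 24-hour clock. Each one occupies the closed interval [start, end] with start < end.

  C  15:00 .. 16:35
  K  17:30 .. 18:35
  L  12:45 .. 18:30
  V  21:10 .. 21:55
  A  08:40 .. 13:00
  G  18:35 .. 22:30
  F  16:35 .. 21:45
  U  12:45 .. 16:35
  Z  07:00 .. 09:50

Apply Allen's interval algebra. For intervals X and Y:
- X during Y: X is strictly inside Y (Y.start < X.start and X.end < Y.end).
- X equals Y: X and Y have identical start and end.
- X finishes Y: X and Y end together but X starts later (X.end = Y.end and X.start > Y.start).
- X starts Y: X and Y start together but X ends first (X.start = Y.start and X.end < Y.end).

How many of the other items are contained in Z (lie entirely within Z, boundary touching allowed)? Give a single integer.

0

Target Z = [07:00, 09:50].
A [08:40, 13:00] → overlapped-by → no.
C [15:00, 16:35] → after → no.
F [16:35, 21:45] → after → no.
G [18:35, 22:30] → after → no.
K [17:30, 18:35] → after → no.
L [12:45, 18:30] → after → no.
U [12:45, 16:35] → after → no.
V [21:10, 21:55] → after → no.
Total: 0.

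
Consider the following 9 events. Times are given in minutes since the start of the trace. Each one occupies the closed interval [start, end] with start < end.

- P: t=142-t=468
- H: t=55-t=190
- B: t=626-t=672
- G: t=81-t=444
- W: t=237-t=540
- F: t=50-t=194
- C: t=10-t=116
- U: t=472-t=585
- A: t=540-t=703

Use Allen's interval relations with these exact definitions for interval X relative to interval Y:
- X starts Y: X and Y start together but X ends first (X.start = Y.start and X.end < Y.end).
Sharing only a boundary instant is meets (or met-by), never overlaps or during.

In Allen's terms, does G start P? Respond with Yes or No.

G = [t=81, t=444], P = [t=142, t=468].
Actual relation of G to P: overlaps.
Asked whether 'starts' holds → No.

No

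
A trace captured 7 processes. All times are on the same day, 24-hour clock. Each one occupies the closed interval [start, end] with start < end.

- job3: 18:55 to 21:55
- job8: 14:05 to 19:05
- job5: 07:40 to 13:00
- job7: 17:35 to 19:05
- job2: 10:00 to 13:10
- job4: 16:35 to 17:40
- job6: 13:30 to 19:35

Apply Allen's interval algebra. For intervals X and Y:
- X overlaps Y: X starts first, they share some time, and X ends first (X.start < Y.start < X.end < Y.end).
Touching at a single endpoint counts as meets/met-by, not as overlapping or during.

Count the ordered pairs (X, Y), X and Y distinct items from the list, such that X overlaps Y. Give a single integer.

5

Checking all 42 ordered pairs for relation 'overlaps'; matching pairs in alphabetical order:
(job4, job7): job4 overlaps job7 ✓
(job5, job2): job5 overlaps job2 ✓
(job6, job3): job6 overlaps job3 ✓
(job7, job3): job7 overlaps job3 ✓
(job8, job3): job8 overlaps job3 ✓
Count: 5.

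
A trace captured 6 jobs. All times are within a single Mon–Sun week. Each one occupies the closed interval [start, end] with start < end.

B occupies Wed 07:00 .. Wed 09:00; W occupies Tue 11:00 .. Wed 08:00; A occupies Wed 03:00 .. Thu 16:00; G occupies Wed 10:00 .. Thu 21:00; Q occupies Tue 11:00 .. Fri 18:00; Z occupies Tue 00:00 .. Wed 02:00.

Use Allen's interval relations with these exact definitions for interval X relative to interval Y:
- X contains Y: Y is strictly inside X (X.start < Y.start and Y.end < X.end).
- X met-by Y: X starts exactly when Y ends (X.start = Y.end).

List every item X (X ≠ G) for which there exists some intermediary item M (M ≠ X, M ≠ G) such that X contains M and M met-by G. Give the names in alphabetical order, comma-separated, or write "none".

none

Target G = [Wed 10:00, Thu 21:00].
Intermediaries M with M met-by G: none.
Union: none.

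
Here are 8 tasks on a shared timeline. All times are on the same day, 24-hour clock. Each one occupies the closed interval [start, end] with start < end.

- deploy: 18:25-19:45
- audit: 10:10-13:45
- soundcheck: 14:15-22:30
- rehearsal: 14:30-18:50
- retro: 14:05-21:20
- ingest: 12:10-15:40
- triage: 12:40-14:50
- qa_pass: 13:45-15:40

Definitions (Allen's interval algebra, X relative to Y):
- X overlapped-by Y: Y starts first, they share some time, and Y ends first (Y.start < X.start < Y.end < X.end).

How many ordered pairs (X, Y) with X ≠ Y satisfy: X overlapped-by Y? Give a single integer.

14

Checking all 56 ordered pairs for relation 'overlapped-by'; matching pairs in alphabetical order:
(deploy, rehearsal): deploy overlapped-by rehearsal ✓
(ingest, audit): ingest overlapped-by audit ✓
(qa_pass, triage): qa_pass overlapped-by triage ✓
(rehearsal, ingest): rehearsal overlapped-by ingest ✓
(rehearsal, qa_pass): rehearsal overlapped-by qa_pass ✓
(rehearsal, triage): rehearsal overlapped-by triage ✓
(retro, ingest): retro overlapped-by ingest ✓
(retro, qa_pass): retro overlapped-by qa_pass ✓
(retro, triage): retro overlapped-by triage ✓
(soundcheck, ingest): soundcheck overlapped-by ingest ✓
(soundcheck, qa_pass): soundcheck overlapped-by qa_pass ✓
(soundcheck, retro): soundcheck overlapped-by retro ✓
(soundcheck, triage): soundcheck overlapped-by triage ✓
(triage, audit): triage overlapped-by audit ✓
Count: 14.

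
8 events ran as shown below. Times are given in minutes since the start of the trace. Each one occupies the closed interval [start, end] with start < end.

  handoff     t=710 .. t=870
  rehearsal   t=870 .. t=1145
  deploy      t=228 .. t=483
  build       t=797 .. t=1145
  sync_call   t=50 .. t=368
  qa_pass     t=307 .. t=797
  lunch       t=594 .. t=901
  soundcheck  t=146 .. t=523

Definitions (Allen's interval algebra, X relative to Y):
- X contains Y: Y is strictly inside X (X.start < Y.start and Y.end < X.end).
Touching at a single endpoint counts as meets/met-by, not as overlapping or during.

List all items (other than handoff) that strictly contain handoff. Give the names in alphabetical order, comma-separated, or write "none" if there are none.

Target handoff = [t=710, t=870].
build [t=797, t=1145] → overlapped-by → no.
deploy [t=228, t=483] → before → no.
lunch [t=594, t=901] → contains → yes.
qa_pass [t=307, t=797] → overlaps → no.
rehearsal [t=870, t=1145] → met-by → no.
soundcheck [t=146, t=523] → before → no.
sync_call [t=50, t=368] → before → no.
Result: lunch.

lunch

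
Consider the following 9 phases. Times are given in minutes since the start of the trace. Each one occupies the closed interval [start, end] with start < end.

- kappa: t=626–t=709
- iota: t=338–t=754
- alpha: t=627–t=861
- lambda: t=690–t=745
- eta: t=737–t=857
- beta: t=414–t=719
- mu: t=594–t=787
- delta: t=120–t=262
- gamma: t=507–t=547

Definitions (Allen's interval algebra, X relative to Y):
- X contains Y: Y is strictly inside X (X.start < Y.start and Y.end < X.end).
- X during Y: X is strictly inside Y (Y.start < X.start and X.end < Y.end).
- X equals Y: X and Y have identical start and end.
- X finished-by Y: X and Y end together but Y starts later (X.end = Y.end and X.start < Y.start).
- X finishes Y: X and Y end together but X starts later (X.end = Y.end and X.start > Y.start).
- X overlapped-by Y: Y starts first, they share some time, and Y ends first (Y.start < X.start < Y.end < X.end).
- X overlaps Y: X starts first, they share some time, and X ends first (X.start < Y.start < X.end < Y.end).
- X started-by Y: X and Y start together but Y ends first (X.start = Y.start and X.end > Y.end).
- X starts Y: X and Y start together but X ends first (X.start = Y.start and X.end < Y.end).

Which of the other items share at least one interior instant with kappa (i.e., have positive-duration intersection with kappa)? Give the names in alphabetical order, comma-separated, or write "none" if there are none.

Target kappa = [t=626, t=709].
alpha [t=627, t=861] → overlapped-by → yes.
beta [t=414, t=719] → contains → yes.
delta [t=120, t=262] → before → no.
eta [t=737, t=857] → after → no.
gamma [t=507, t=547] → before → no.
iota [t=338, t=754] → contains → yes.
lambda [t=690, t=745] → overlapped-by → yes.
mu [t=594, t=787] → contains → yes.
Result: alpha, beta, iota, lambda, mu.

alpha, beta, iota, lambda, mu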